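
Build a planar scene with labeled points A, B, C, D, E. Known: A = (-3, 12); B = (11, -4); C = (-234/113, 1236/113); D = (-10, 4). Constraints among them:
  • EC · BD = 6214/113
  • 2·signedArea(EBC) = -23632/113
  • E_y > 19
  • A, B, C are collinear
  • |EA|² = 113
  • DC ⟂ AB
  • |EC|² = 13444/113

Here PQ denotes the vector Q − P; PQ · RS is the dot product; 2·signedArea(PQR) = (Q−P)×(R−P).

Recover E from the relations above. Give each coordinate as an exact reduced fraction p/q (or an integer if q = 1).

1. E_x = 4  [EC · BD = 6214/113 ∩ 2·signedArea(EBC) = -23632/113]
2. E_y = 20  [EC · BD = 6214/113 ∩ 2·signedArea(EBC) = -23632/113]
   → E = (4, 20)

E = (4, 20)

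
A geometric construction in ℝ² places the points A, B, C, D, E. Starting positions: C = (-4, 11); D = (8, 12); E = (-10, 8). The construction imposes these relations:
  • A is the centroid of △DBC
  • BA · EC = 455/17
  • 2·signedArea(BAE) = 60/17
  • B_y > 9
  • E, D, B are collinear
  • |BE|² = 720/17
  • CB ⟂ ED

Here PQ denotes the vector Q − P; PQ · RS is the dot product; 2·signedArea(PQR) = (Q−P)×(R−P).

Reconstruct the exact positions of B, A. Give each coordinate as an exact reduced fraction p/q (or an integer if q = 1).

A = (2/17, 551/51)
B = (-62/17, 160/17)

1. B_x = -62/17  [E, D, B are collinear ∩ CB ⟂ ED]
2. B_y = 160/17  [E, D, B are collinear ∩ CB ⟂ ED]
   → B = (-62/17, 160/17)
3. A_x = 2/17  [A is the centroid of △DBC]
4. A_y = 551/51  [A is the centroid of △DBC]
   → A = (2/17, 551/51)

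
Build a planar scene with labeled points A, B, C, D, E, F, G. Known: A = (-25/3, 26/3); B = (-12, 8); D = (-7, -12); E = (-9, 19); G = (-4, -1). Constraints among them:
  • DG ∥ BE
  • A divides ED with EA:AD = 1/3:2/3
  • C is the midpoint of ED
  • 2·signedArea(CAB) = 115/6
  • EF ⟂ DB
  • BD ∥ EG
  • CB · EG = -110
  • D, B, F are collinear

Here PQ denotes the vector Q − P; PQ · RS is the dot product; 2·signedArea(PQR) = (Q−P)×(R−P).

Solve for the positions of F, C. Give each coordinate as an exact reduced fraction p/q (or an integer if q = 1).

C = (-8, 7/2)
F = (-245/17, 300/17)

1. F_x = -245/17  [D, B, F are collinear ∩ EF ⟂ DB]
2. F_y = 300/17  [D, B, F are collinear ∩ EF ⟂ DB]
   → F = (-245/17, 300/17)
3. C_x = -8  [C is the midpoint of ED]
4. C_y = 7/2  [C is the midpoint of ED]
   → C = (-8, 7/2)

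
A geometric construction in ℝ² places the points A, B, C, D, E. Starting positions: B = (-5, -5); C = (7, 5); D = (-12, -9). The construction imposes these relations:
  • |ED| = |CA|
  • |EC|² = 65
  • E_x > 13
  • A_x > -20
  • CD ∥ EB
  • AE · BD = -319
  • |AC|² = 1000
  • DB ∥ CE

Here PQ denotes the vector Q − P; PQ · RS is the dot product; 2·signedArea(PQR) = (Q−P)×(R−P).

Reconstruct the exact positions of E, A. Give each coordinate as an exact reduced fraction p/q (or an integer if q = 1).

1. E_x = 14  [CD ∥ EB ∩ DB ∥ CE]
2. E_y = 9  [CD ∥ EB ∩ DB ∥ CE]
   → E = (14, 9)
3. A_x = -19  [line 7·x + 4·y + 185 = 0 ∩ |AC|² = 1000]
4. A_y = -13  [line 7·x + 4·y + 185 = 0 ∩ |AC|² = 1000]
   → A = (-19, -13)

A = (-19, -13)
E = (14, 9)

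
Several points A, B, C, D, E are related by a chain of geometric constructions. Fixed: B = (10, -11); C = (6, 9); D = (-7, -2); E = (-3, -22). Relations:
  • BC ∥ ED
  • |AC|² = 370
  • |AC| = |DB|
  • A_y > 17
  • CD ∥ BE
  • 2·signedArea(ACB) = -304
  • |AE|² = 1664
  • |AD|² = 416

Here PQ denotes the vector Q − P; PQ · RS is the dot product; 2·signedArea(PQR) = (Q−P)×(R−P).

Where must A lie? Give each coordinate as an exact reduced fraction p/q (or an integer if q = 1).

1. A_x = -11  [line 20·x + 4·y + 148 = 0 ∩ |AE|² = 1664]
2. A_y = 18  [line 20·x + 4·y + 148 = 0 ∩ |AE|² = 1664]
   → A = (-11, 18)

A = (-11, 18)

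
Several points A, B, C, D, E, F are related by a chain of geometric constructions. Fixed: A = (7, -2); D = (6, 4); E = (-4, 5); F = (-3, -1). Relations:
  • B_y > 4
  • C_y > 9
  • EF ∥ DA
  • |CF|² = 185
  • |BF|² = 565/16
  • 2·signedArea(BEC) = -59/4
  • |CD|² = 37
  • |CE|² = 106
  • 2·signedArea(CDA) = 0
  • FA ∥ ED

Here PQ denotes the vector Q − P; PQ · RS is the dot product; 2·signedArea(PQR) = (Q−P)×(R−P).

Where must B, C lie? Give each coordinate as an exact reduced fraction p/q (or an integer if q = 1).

1. C_x = 5  [line 6·x + 1·y + -40 = 0 ∩ |CE|² = 106]
2. C_y = 10  [line 6·x + 1·y + -40 = 0 ∩ |CE|² = 106]
   → C = (5, 10)
3. B_x = -3/2  [line -5·x + 9·y + -201/4 = 0 ∩ |BF|² = 565/16]
4. B_y = 19/4  [line -5·x + 9·y + -201/4 = 0 ∩ |BF|² = 565/16]
   → B = (-3/2, 19/4)

B = (-3/2, 19/4)
C = (5, 10)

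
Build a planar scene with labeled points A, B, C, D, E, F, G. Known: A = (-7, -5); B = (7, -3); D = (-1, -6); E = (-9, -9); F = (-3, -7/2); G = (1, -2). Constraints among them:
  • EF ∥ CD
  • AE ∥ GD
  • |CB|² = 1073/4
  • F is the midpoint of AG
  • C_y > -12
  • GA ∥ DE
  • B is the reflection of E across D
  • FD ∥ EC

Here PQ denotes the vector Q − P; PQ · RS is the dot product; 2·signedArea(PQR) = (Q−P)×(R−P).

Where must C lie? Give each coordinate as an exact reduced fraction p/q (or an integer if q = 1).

1. C_x = -7  [EF ∥ CD ∩ FD ∥ EC]
2. C_y = -23/2  [EF ∥ CD ∩ FD ∥ EC]
   → C = (-7, -23/2)

C = (-7, -23/2)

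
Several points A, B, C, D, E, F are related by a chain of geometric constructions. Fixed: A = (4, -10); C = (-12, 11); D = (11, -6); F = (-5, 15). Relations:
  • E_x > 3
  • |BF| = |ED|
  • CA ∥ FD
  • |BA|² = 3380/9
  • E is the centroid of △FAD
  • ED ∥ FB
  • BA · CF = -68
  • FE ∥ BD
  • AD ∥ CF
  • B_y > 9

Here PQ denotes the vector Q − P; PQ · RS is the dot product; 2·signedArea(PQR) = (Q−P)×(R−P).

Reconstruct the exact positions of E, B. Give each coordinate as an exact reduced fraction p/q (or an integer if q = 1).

1. E_x = 10/3  [E is the centroid of △FAD]
2. E_y = -1/3  [E is the centroid of △FAD]
   → E = (10/3, -1/3)
3. B_x = 8/3  [FE ∥ BD ∩ ED ∥ FB]
4. B_y = 28/3  [FE ∥ BD ∩ ED ∥ FB]
   → B = (8/3, 28/3)

B = (8/3, 28/3)
E = (10/3, -1/3)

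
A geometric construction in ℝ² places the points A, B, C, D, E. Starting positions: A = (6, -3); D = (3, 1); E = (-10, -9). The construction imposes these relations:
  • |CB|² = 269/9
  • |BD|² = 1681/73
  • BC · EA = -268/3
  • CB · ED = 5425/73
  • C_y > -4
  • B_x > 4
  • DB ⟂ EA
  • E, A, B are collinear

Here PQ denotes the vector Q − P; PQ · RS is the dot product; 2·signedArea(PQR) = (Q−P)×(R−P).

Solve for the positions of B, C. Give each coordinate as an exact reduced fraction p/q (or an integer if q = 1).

B = (342/73, -255/73)
C = (-169/219, -839/219)

1. B_x = 342/73  [E, A, B are collinear ∩ DB ⟂ EA]
2. B_y = -255/73  [E, A, B are collinear ∩ DB ⟂ EA]
   → B = (342/73, -255/73)
3. C_x = -169/219  [CB · ED = 5425/73 ∩ BC · EA = -268/3]
4. C_y = -839/219  [CB · ED = 5425/73 ∩ BC · EA = -268/3]
   → C = (-169/219, -839/219)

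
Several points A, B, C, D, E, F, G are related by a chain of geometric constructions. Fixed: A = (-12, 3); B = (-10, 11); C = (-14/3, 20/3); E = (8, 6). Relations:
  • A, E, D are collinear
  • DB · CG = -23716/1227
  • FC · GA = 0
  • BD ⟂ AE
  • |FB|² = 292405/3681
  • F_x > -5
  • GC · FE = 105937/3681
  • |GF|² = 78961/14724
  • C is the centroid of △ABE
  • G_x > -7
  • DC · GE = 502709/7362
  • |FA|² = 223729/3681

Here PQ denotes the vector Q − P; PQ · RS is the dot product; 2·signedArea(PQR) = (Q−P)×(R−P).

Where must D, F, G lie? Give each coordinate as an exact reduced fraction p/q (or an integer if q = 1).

1. D_x = -3628/409  [A, E, D are collinear ∩ BD ⟂ AE]
2. D_y = 1419/409  [A, E, D are collinear ∩ BD ⟂ AE]
   → D = (-3628/409, 1419/409)
3. G_x = -8074/1227  [DB · CG = -23716/1227 ∩ DC · GE = 502709/7362]
4. G_y = 3119/818  [DB · CG = -23716/1227 ∩ DC · GE = 502709/7362]
   → G = (-8074/1227, 3119/818)
5. F_x = -5264/1227  [FC · GA = 0 ∩ GC · FE = 105937/3681]
6. F_y = 1700/409  [FC · GA = 0 ∩ GC · FE = 105937/3681]
   → F = (-5264/1227, 1700/409)

D = (-3628/409, 1419/409)
F = (-5264/1227, 1700/409)
G = (-8074/1227, 3119/818)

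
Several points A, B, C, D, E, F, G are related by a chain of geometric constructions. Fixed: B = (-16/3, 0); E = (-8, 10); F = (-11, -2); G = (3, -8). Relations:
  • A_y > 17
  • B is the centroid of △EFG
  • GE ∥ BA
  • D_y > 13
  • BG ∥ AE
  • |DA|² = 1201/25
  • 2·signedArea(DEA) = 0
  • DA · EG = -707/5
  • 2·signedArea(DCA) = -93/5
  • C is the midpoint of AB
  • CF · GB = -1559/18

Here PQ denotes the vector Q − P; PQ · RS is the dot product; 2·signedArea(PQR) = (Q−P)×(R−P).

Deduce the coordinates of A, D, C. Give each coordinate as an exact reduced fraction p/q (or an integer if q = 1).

A = (-49/3, 18)
C = (-65/6, 9)
D = (-34/3, 66/5)

1. A_x = -49/3  [BG ∥ AE ∩ GE ∥ BA]
2. A_y = 18  [BG ∥ AE ∩ GE ∥ BA]
   → A = (-49/3, 18)
3. D_x = -34/3  [2·signedArea(DEA) = 0 ∩ DA · EG = -707/5]
4. D_y = 66/5  [2·signedArea(DEA) = 0 ∩ DA · EG = -707/5]
   → D = (-34/3, 66/5)
5. C_x = -65/6  [C is the midpoint of AB]
6. C_y = 9  [C is the midpoint of AB]
   → C = (-65/6, 9)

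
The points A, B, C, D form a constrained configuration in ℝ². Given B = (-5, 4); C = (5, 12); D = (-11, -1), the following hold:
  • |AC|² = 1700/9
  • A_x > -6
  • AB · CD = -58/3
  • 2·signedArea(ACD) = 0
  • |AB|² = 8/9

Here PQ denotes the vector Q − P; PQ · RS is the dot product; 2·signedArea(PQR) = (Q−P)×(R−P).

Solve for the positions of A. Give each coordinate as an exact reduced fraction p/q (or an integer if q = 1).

A = (-17/3, 10/3)

1. A_x = -17/3  [2·signedArea(ACD) = 0 ∩ AB · CD = -58/3]
2. A_y = 10/3  [2·signedArea(ACD) = 0 ∩ AB · CD = -58/3]
   → A = (-17/3, 10/3)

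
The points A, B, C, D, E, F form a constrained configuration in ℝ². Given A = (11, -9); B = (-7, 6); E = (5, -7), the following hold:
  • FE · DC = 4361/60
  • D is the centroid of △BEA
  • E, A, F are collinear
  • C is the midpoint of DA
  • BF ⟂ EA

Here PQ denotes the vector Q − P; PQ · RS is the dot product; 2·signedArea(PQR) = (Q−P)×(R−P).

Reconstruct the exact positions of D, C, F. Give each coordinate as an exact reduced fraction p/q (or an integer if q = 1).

1. D_x = 3  [D is the centroid of △BEA]
2. D_y = -10/3  [D is the centroid of △BEA]
   → D = (3, -10/3)
3. C_x = 7  [C is the midpoint of DA]
4. C_y = -37/6  [C is the midpoint of DA]
   → C = (7, -37/6)
5. F_x = -97/10  [E, A, F are collinear ∩ BF ⟂ EA]
6. F_y = -21/10  [E, A, F are collinear ∩ BF ⟂ EA]
   → F = (-97/10, -21/10)

C = (7, -37/6)
D = (3, -10/3)
F = (-97/10, -21/10)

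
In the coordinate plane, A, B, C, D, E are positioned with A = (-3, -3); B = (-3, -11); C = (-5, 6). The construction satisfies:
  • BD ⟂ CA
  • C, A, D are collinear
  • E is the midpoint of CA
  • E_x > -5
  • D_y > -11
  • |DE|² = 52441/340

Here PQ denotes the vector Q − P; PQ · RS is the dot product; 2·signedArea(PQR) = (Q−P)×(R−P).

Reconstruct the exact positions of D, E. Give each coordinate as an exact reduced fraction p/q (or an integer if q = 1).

D = (-111/85, -903/85)
E = (-4, 3/2)

1. D_x = -111/85  [C, A, D are collinear ∩ BD ⟂ CA]
2. D_y = -903/85  [C, A, D are collinear ∩ BD ⟂ CA]
   → D = (-111/85, -903/85)
3. E_x = -4  [E is the midpoint of CA]
4. E_y = 3/2  [E is the midpoint of CA]
   → E = (-4, 3/2)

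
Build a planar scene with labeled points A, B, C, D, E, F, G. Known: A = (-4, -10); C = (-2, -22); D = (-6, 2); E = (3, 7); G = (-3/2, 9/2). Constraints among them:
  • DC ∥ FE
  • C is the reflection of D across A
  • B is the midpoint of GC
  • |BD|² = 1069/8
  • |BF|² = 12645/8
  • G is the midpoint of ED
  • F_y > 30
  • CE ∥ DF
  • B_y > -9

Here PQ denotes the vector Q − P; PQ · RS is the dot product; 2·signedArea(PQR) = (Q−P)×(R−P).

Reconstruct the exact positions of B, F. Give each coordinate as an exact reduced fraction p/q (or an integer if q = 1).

1. B_x = -7/4  [B is the midpoint of GC]
2. B_y = -35/4  [B is the midpoint of GC]
   → B = (-7/4, -35/4)
3. F_x = -1  [DC ∥ FE ∩ CE ∥ DF]
4. F_y = 31  [DC ∥ FE ∩ CE ∥ DF]
   → F = (-1, 31)

B = (-7/4, -35/4)
F = (-1, 31)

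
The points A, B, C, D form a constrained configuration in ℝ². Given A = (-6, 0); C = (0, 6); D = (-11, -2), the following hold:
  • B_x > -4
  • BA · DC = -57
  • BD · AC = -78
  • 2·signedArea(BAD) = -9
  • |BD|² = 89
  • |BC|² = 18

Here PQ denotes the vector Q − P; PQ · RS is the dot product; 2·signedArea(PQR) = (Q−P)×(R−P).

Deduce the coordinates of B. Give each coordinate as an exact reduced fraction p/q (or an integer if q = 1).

B = (-3, 3)

1. B_x = -3  [2·signedArea(BAD) = -9 ∩ BD · AC = -78]
2. B_y = 3  [2·signedArea(BAD) = -9 ∩ BD · AC = -78]
   → B = (-3, 3)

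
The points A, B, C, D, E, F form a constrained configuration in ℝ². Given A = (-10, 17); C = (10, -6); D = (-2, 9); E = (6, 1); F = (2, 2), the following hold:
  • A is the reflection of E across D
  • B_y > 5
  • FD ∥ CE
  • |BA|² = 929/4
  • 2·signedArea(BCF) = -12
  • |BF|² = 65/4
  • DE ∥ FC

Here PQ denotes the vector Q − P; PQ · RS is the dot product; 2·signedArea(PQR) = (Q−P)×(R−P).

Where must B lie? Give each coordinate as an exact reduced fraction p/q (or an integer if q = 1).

B = (0, 11/2)

1. B_x = 0  [line -8·x + -8·y + 44 = 0 ∩ |BF|² = 65/4]
2. B_y = 11/2  [line -8·x + -8·y + 44 = 0 ∩ |BF|² = 65/4]
   → B = (0, 11/2)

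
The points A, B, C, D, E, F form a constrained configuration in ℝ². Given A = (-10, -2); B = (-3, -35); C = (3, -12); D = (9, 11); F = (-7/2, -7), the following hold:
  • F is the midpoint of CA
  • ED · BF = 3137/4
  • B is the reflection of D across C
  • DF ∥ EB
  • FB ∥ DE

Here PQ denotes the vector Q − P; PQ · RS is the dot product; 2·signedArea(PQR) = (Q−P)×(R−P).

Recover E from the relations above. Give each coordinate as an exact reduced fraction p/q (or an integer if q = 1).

1. E_x = 19/2  [DF ∥ EB ∩ FB ∥ DE]
2. E_y = -17  [DF ∥ EB ∩ FB ∥ DE]
   → E = (19/2, -17)

E = (19/2, -17)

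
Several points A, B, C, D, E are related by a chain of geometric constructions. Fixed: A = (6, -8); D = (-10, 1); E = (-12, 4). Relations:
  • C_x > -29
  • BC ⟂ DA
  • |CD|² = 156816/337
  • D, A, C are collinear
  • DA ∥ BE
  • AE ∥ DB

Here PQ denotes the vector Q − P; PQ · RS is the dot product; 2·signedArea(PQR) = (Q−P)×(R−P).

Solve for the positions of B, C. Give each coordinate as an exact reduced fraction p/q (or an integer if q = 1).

1. B_x = -28  [DA ∥ BE ∩ AE ∥ DB]
2. B_y = 13  [DA ∥ BE ∩ AE ∥ DB]
   → B = (-28, 13)
3. C_x = -9706/337  [D, A, C are collinear ∩ BC ⟂ DA]
4. C_y = 3901/337  [D, A, C are collinear ∩ BC ⟂ DA]
   → C = (-9706/337, 3901/337)

B = (-28, 13)
C = (-9706/337, 3901/337)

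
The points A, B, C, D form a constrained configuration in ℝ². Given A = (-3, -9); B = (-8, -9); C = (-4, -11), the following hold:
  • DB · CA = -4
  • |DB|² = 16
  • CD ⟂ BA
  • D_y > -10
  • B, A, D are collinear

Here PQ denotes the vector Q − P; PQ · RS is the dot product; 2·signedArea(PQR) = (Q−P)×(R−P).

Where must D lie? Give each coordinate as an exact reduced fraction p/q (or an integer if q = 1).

1. D_x = -4  [B, A, D are collinear ∩ CD ⟂ BA]
2. D_y = -9  [B, A, D are collinear ∩ CD ⟂ BA]
   → D = (-4, -9)

D = (-4, -9)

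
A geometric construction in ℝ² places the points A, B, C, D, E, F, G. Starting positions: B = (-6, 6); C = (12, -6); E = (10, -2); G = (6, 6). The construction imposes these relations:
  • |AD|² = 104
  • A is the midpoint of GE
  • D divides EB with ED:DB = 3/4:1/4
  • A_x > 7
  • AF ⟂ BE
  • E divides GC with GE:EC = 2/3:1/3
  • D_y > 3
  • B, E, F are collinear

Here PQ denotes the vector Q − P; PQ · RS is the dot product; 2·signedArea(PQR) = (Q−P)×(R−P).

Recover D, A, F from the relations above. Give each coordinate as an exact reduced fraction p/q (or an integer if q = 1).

1. D_x = -2  [D divides EB with ED:DB = 3/4:1/4]
2. D_y = 4  [D divides EB with ED:DB = 3/4:1/4]
   → D = (-2, 4)
3. A_x = 8  [A is the midpoint of GE]
4. A_y = 2  [A is the midpoint of GE]
   → A = (8, 2)
5. F_x = 34/5  [B, E, F are collinear ∩ AF ⟂ BE]
6. F_y = -2/5  [B, E, F are collinear ∩ AF ⟂ BE]
   → F = (34/5, -2/5)

A = (8, 2)
D = (-2, 4)
F = (34/5, -2/5)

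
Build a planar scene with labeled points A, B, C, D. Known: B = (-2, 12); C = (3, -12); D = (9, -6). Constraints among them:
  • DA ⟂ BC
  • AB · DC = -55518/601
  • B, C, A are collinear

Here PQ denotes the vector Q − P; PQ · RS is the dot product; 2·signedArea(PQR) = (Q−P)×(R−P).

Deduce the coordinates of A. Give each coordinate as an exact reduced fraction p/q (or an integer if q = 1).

A = (1233/601, -4476/601)

1. A_x = 1233/601  [B, C, A are collinear ∩ DA ⟂ BC]
2. A_y = -4476/601  [B, C, A are collinear ∩ DA ⟂ BC]
   → A = (1233/601, -4476/601)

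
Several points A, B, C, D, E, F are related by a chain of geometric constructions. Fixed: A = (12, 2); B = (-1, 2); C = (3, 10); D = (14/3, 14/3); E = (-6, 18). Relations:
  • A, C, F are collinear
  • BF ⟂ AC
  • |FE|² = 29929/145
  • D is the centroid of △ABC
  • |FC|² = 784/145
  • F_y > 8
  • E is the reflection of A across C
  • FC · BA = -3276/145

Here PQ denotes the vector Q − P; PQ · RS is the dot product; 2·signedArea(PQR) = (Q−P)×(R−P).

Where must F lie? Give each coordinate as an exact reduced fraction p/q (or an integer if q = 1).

F = (687/145, 1226/145)

1. F_x = 687/145  [A, C, F are collinear ∩ BF ⟂ AC]
2. F_y = 1226/145  [A, C, F are collinear ∩ BF ⟂ AC]
   → F = (687/145, 1226/145)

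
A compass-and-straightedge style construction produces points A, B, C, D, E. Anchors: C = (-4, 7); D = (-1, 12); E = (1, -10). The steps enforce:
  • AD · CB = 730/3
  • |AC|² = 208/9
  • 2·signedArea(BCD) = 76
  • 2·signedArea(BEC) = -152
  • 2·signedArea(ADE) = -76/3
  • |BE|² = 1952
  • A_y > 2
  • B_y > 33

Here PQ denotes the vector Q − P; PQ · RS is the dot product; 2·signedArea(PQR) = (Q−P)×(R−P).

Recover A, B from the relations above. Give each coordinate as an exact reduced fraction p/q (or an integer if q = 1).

A = (-4/3, 3)
B = (-3, 34)

1. B_x = -3  [2·signedArea(BCD) = 76 ∩ 2·signedArea(BEC) = -152]
2. B_y = 34  [2·signedArea(BCD) = 76 ∩ 2·signedArea(BEC) = -152]
   → B = (-3, 34)
3. A_x = -4/3  [AD · CB = 730/3 ∩ 2·signedArea(ADE) = -76/3]
4. A_y = 3  [AD · CB = 730/3 ∩ 2·signedArea(ADE) = -76/3]
   → A = (-4/3, 3)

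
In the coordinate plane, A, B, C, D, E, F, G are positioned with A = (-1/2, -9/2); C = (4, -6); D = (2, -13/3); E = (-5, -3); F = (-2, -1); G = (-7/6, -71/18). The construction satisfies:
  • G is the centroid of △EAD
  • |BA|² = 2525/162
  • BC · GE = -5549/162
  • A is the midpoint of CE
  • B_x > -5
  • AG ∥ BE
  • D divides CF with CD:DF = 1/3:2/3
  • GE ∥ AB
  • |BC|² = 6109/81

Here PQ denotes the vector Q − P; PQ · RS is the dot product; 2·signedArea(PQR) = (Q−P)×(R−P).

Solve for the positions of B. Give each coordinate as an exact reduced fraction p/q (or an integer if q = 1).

1. B_x = -13/3  [AG ∥ BE ∩ GE ∥ AB]
2. B_y = -32/9  [AG ∥ BE ∩ GE ∥ AB]
   → B = (-13/3, -32/9)

B = (-13/3, -32/9)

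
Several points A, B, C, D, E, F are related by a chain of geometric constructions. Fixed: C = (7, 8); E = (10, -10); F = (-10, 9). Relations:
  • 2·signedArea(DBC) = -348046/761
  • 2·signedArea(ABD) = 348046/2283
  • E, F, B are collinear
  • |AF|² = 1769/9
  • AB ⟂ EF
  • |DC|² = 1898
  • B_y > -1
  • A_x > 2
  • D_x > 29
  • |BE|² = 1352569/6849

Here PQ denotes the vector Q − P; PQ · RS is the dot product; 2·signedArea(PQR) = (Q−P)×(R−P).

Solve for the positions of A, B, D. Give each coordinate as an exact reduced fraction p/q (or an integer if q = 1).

1. B_x = -430/2283  [line -19·x + -20·y + -10 = 0 ∩ |BE|² = 1352569/6849]
2. B_y = -733/2283  [line -19·x + -20·y + -10 = 0 ∩ |BE|² = 1352569/6849]
   → B = (-430/2283, -733/2283)
3. A_x = 7/3  [line 20·x + -19·y + -7/3 = 0 ∩ |AF|² = 1769/9]
4. A_y = 7/3  [line 20·x + -19·y + -7/3 = 0 ∩ |AF|² = 1769/9]
   → A = (7/3, 7/3)
5. D_x = 30  [2·signedArea(ABD) = 348046/2283 ∩ 2·signedArea(DBC) = -348046/761]
6. D_y = -29  [2·signedArea(ABD) = 348046/2283 ∩ 2·signedArea(DBC) = -348046/761]
   → D = (30, -29)

A = (7/3, 7/3)
B = (-430/2283, -733/2283)
D = (30, -29)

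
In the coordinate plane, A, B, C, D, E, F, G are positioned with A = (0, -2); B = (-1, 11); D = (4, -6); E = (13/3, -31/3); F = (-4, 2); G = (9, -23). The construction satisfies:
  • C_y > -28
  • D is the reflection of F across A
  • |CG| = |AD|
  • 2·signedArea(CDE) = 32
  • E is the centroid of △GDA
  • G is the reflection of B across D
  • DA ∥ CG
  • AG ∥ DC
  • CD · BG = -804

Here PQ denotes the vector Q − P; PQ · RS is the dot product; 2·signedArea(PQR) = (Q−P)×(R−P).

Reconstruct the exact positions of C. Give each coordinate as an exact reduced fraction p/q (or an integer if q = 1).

1. C_x = 13  [DA ∥ CG ∩ AG ∥ DC]
2. C_y = -27  [DA ∥ CG ∩ AG ∥ DC]
   → C = (13, -27)

C = (13, -27)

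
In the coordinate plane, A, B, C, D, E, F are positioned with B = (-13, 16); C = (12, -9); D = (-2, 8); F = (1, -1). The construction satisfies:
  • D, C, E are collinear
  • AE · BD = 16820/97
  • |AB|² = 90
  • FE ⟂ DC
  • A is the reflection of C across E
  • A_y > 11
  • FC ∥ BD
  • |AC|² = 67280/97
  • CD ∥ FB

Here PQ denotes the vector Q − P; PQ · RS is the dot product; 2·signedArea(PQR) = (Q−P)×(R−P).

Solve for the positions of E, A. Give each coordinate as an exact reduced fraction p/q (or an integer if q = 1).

1. E_x = 352/97  [D, C, E are collinear ∩ FE ⟂ DC]
2. E_y = 113/97  [D, C, E are collinear ∩ FE ⟂ DC]
   → E = (352/97, 113/97)
3. A_x = -460/97  [A is the reflection of C across E]
4. A_y = 1099/97  [A is the reflection of C across E]
   → A = (-460/97, 1099/97)

A = (-460/97, 1099/97)
E = (352/97, 113/97)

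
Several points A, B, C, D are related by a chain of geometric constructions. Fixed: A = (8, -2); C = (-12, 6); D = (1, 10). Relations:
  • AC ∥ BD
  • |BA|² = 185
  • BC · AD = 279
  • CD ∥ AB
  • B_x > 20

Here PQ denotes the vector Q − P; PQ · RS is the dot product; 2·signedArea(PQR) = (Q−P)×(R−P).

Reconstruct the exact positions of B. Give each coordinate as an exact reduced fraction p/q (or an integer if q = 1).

1. B_x = 21  [AC ∥ BD ∩ CD ∥ AB]
2. B_y = 2  [AC ∥ BD ∩ CD ∥ AB]
   → B = (21, 2)

B = (21, 2)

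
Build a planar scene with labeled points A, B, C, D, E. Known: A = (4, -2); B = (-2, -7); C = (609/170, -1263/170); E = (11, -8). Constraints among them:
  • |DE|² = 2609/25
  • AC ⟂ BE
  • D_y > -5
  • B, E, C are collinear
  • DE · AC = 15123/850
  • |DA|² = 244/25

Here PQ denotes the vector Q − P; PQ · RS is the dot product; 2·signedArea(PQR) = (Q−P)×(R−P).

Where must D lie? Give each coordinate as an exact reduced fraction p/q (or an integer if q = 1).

1. D_x = 8/5  [line 71/170·x + 923/170·y + 8946/425 = 0 ∩ |DE|² = 2609/25]
2. D_y = -4  [line 71/170·x + 923/170·y + 8946/425 = 0 ∩ |DE|² = 2609/25]
   → D = (8/5, -4)

D = (8/5, -4)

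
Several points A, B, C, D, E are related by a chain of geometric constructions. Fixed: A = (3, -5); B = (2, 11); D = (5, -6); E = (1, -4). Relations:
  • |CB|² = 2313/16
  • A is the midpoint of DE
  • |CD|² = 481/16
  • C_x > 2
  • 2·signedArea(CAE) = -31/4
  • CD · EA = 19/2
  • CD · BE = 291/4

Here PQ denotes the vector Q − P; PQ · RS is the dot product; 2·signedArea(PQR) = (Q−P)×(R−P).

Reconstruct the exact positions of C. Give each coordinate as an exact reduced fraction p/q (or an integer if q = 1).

C = (11/4, -1)

1. C_x = 11/4  [CD · EA = 19/2 ∩ 2·signedArea(CAE) = -31/4]
2. C_y = -1  [CD · EA = 19/2 ∩ 2·signedArea(CAE) = -31/4]
   → C = (11/4, -1)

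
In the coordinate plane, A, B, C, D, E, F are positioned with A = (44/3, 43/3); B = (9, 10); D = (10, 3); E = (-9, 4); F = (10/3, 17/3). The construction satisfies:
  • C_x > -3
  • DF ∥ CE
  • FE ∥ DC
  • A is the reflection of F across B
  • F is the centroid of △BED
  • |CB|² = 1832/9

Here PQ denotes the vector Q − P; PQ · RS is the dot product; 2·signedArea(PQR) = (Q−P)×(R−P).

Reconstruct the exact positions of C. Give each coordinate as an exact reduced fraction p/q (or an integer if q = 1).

C = (-7/3, 4/3)

1. C_x = -7/3  [DF ∥ CE ∩ FE ∥ DC]
2. C_y = 4/3  [DF ∥ CE ∩ FE ∥ DC]
   → C = (-7/3, 4/3)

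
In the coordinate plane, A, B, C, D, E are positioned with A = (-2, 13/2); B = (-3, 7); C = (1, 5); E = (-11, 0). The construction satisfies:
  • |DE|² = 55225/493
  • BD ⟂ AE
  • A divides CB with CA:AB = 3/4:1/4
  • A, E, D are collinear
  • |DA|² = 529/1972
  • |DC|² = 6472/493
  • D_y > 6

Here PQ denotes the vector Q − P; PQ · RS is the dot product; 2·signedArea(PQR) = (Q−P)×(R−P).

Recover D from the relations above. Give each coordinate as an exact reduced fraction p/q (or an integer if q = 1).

1. D_x = -1193/493  [A, E, D are collinear ∩ BD ⟂ AE]
2. D_y = 3055/493  [A, E, D are collinear ∩ BD ⟂ AE]
   → D = (-1193/493, 3055/493)

D = (-1193/493, 3055/493)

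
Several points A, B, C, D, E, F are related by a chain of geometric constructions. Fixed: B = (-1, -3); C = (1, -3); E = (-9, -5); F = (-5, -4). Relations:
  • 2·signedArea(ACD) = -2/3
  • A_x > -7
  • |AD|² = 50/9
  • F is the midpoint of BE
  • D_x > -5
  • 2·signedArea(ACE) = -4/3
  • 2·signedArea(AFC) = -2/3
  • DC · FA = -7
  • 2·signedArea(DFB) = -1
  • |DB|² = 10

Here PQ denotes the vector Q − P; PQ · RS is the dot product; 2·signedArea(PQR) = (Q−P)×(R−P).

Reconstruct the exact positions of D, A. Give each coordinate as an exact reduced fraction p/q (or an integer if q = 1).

A = (-19/3, -13/3)
D = (-4, -4)

1. A_x = -19/3  [2·signedArea(ACE) = -4/3 ∩ 2·signedArea(AFC) = -2/3]
2. A_y = -13/3  [2·signedArea(ACE) = -4/3 ∩ 2·signedArea(AFC) = -2/3]
   → A = (-19/3, -13/3)
3. D_x = -4  [2·signedArea(DFB) = -1 ∩ 2·signedArea(ACD) = -2/3]
4. D_y = -4  [2·signedArea(DFB) = -1 ∩ 2·signedArea(ACD) = -2/3]
   → D = (-4, -4)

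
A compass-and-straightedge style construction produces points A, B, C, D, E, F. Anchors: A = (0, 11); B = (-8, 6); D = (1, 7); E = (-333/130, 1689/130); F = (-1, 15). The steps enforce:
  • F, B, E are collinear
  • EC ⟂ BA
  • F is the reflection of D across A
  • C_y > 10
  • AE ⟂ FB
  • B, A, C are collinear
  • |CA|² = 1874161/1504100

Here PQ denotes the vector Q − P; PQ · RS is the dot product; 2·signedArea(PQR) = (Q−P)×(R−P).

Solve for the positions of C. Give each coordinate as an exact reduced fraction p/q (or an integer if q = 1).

1. C_x = -5476/5785  [B, A, C are collinear ∩ EC ⟂ BA]
2. C_y = 24085/2314  [B, A, C are collinear ∩ EC ⟂ BA]
   → C = (-5476/5785, 24085/2314)

C = (-5476/5785, 24085/2314)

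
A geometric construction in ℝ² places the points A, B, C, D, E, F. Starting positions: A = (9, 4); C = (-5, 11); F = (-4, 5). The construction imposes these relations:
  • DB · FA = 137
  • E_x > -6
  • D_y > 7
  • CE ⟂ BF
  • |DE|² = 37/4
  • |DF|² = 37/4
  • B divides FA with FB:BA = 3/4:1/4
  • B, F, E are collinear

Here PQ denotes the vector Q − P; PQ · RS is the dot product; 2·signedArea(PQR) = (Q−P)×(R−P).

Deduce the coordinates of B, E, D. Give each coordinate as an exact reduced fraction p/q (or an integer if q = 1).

1. B_x = 23/4  [B divides FA with FB:BA = 3/4:1/4]
2. B_y = 17/4  [B divides FA with FB:BA = 3/4:1/4]
   → B = (23/4, 17/4)
3. E_x = -927/170  [B, F, E are collinear ∩ CE ⟂ BF]
4. E_y = 869/170  [B, F, E are collinear ∩ CE ⟂ BF]
   → E = (-927/170, 869/170)
5. D_x = -9/2  [line -13·x + 1·y + -133/2 = 0 ∩ |DF|² = 37/4]
6. D_y = 8  [line -13·x + 1·y + -133/2 = 0 ∩ |DF|² = 37/4]
   → D = (-9/2, 8)

B = (23/4, 17/4)
D = (-9/2, 8)
E = (-927/170, 869/170)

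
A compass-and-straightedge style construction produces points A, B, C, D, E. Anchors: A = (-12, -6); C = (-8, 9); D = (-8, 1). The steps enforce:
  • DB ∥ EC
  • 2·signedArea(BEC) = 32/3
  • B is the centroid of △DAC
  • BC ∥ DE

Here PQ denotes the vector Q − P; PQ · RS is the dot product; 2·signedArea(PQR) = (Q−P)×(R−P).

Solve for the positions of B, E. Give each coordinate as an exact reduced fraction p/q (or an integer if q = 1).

B = (-28/3, 4/3)
E = (-20/3, 26/3)

1. B_x = -28/3  [B is the centroid of △DAC]
2. B_y = 4/3  [B is the centroid of △DAC]
   → B = (-28/3, 4/3)
3. E_x = -20/3  [DB ∥ EC ∩ BC ∥ DE]
4. E_y = 26/3  [DB ∥ EC ∩ BC ∥ DE]
   → E = (-20/3, 26/3)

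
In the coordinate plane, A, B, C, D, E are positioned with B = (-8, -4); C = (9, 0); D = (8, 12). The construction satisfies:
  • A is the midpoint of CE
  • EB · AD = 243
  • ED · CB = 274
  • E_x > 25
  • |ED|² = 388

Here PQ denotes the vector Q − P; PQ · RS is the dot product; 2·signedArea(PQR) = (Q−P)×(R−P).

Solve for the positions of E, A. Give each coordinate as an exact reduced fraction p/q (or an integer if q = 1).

A = (35/2, 2)
E = (26, 4)

1. E_x = 26  [line 17·x + 4·y + -458 = 0 ∩ |ED|² = 388]
2. E_y = 4  [line 17·x + 4·y + -458 = 0 ∩ |ED|² = 388]
   → E = (26, 4)
3. A_x = 35/2  [EB · AD = 243 ∩ A is the midpoint of CE]
4. A_y = 2  [EB · AD = 243 ∩ A is the midpoint of CE]
   → A = (35/2, 2)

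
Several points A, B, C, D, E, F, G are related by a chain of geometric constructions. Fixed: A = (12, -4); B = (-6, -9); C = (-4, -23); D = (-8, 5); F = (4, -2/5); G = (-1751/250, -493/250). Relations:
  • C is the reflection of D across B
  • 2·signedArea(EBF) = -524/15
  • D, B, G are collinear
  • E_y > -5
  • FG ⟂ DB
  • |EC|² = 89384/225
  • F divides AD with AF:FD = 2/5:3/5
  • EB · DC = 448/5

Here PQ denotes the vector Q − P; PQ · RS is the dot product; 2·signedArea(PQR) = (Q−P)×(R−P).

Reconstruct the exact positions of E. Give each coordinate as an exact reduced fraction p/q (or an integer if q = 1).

E = (10/3, -67/15)

1. E_x = 10/3  [EB · DC = 448/5 ∩ 2·signedArea(EBF) = -524/15]
2. E_y = -67/15  [EB · DC = 448/5 ∩ 2·signedArea(EBF) = -524/15]
   → E = (10/3, -67/15)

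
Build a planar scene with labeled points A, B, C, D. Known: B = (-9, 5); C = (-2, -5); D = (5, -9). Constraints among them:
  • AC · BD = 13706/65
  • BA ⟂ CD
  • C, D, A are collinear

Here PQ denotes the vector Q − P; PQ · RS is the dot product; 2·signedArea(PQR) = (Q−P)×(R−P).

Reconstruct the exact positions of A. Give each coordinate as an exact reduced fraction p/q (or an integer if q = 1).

A = (-753/65, 31/65)

1. A_x = -753/65  [C, D, A are collinear ∩ BA ⟂ CD]
2. A_y = 31/65  [C, D, A are collinear ∩ BA ⟂ CD]
   → A = (-753/65, 31/65)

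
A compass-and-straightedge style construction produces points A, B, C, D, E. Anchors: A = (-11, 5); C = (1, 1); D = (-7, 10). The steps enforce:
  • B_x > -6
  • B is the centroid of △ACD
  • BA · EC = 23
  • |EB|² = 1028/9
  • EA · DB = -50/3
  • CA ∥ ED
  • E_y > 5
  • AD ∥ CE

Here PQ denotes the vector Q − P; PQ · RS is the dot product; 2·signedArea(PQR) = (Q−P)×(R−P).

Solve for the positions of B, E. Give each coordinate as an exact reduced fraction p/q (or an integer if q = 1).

B = (-17/3, 16/3)
E = (5, 6)

1. B_x = -17/3  [B is the centroid of △ACD]
2. B_y = 16/3  [B is the centroid of △ACD]
   → B = (-17/3, 16/3)
3. E_x = 5  [CA ∥ ED ∩ AD ∥ CE]
4. E_y = 6  [CA ∥ ED ∩ AD ∥ CE]
   → E = (5, 6)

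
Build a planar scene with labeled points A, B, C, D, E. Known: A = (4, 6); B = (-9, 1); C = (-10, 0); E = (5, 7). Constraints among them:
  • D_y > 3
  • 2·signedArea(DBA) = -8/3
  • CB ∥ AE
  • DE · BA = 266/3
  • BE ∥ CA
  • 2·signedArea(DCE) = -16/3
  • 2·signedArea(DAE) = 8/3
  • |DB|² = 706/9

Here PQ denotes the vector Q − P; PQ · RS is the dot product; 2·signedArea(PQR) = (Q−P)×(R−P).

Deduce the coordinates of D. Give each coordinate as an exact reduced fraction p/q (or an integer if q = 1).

1. D_x = -2/3  [2·signedArea(DAE) = 8/3 ∩ 2·signedArea(DBA) = -8/3]
2. D_y = 4  [2·signedArea(DAE) = 8/3 ∩ 2·signedArea(DBA) = -8/3]
   → D = (-2/3, 4)

D = (-2/3, 4)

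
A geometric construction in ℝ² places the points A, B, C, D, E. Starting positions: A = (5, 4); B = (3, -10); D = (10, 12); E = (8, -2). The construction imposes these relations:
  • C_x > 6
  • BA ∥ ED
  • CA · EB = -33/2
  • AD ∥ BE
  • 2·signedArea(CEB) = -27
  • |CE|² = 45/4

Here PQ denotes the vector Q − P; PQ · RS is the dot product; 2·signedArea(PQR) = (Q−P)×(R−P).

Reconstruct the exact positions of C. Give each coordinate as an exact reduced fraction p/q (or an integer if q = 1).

1. C_x = 13/2  [2·signedArea(CEB) = -27 ∩ CA · EB = -33/2]
2. C_y = 1  [2·signedArea(CEB) = -27 ∩ CA · EB = -33/2]
   → C = (13/2, 1)

C = (13/2, 1)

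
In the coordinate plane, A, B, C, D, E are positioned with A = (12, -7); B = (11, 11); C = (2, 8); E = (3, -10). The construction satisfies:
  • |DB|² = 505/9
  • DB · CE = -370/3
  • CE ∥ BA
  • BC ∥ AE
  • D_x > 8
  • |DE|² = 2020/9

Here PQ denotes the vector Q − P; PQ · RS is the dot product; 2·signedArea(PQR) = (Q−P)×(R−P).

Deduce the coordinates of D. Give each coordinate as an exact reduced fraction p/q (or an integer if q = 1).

D = (25/3, 4)

1. D_x = 25/3  [line -1·x + 18·y + -191/3 = 0 ∩ |DE|² = 2020/9]
2. D_y = 4  [line -1·x + 18·y + -191/3 = 0 ∩ |DE|² = 2020/9]
   → D = (25/3, 4)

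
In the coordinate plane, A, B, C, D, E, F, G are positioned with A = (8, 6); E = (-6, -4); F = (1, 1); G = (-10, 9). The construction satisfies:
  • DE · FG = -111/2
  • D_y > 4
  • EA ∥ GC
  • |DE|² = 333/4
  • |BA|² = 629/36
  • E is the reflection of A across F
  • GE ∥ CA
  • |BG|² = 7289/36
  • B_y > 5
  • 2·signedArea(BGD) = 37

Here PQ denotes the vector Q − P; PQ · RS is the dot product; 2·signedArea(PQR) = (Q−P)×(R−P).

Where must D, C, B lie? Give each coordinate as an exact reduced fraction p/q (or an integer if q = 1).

1. D_x = -9/2  [line 11·x + -8·y + 179/2 = 0 ∩ |DE|² = 333/4]
2. D_y = 5  [line 11·x + -8·y + 179/2 = 0 ∩ |DE|² = 333/4]
   → D = (-9/2, 5)
3. C_x = 4  [GE ∥ CA ∩ EA ∥ GC]
4. C_y = 19  [GE ∥ CA ∩ EA ∥ GC]
   → C = (4, 19)
5. B_x = 23/6  [line 4·x + 11/2·y + -93/2 = 0 ∩ |BA|² = 629/36]
6. B_y = 17/3  [line 4·x + 11/2·y + -93/2 = 0 ∩ |BA|² = 629/36]
   → B = (23/6, 17/3)

B = (23/6, 17/3)
C = (4, 19)
D = (-9/2, 5)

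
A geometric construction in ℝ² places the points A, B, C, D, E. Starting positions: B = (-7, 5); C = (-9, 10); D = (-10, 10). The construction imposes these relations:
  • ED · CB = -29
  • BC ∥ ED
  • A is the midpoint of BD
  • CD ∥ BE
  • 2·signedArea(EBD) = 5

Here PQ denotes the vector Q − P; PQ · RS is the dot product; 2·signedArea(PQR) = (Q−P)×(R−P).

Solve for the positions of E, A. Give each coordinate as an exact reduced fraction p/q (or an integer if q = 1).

A = (-17/2, 15/2)
E = (-8, 5)

1. E_x = -8  [BC ∥ ED ∩ CD ∥ BE]
2. E_y = 5  [BC ∥ ED ∩ CD ∥ BE]
   → E = (-8, 5)
3. A_x = -17/2  [A is the midpoint of BD]
4. A_y = 15/2  [A is the midpoint of BD]
   → A = (-17/2, 15/2)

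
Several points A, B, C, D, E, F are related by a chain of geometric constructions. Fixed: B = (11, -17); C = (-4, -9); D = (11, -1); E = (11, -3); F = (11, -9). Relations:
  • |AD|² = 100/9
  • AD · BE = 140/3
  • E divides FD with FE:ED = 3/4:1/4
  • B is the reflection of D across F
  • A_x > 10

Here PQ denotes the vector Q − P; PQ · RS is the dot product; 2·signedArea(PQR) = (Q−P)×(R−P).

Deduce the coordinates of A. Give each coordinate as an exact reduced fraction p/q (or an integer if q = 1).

1. A_y = -13/3  [AD · BE = 140/3]
2. A_x = 11  [|AD|² = 100/9]
   → A = (11, -13/3)

A = (11, -13/3)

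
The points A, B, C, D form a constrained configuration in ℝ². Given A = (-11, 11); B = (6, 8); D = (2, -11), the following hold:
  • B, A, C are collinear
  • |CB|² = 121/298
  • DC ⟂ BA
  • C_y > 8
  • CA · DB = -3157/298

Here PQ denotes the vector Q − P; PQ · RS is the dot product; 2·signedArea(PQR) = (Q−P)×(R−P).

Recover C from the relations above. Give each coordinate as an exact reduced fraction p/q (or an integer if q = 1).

1. C_x = 1601/298  [B, A, C are collinear ∩ DC ⟂ BA]
2. C_y = 2417/298  [B, A, C are collinear ∩ DC ⟂ BA]
   → C = (1601/298, 2417/298)

C = (1601/298, 2417/298)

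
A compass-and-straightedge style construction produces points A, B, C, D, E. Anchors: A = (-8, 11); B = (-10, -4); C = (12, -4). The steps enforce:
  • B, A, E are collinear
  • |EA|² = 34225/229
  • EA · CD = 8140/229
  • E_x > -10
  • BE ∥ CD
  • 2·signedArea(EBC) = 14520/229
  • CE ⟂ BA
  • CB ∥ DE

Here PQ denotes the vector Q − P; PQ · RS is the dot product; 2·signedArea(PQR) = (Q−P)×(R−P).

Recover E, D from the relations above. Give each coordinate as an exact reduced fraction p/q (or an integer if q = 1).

1. E_x = -2202/229  [B, A, E are collinear ∩ CE ⟂ BA]
2. E_y = -256/229  [B, A, E are collinear ∩ CE ⟂ BA]
   → E = (-2202/229, -256/229)
3. D_x = 2836/229  [CB ∥ DE ∩ BE ∥ CD]
4. D_y = -256/229  [CB ∥ DE ∩ BE ∥ CD]
   → D = (2836/229, -256/229)

D = (2836/229, -256/229)
E = (-2202/229, -256/229)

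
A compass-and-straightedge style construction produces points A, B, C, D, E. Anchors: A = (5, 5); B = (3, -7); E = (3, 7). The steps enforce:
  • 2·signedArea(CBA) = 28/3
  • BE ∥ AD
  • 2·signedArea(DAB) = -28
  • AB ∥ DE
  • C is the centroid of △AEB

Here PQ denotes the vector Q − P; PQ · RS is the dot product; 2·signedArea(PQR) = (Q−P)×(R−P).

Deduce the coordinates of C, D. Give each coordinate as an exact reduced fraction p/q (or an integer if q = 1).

C = (11/3, 5/3)
D = (5, 19)

1. C_x = 11/3  [C is the centroid of △AEB]
2. C_y = 5/3  [C is the centroid of △AEB]
   → C = (11/3, 5/3)
3. D_x = 5  [AB ∥ DE ∩ BE ∥ AD]
4. D_y = 19  [AB ∥ DE ∩ BE ∥ AD]
   → D = (5, 19)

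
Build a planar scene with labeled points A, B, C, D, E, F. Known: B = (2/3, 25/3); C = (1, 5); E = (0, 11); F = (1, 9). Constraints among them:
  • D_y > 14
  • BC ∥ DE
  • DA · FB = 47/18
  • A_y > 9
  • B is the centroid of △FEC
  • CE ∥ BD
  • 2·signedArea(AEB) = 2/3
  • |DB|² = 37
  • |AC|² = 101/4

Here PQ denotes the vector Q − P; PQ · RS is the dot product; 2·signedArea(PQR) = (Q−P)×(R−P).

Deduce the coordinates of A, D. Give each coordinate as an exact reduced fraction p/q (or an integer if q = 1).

A = (1/2, 10)
D = (-1/3, 43/3)

1. A_x = 1/2  [line 8/3·x + 2/3·y + -8 = 0 ∩ |AC|² = 101/4]
2. A_y = 10  [line 8/3·x + 2/3·y + -8 = 0 ∩ |AC|² = 101/4]
   → A = (1/2, 10)
3. D_x = -1/3  [BC ∥ DE ∩ CE ∥ BD]
4. D_y = 43/3  [BC ∥ DE ∩ CE ∥ BD]
   → D = (-1/3, 43/3)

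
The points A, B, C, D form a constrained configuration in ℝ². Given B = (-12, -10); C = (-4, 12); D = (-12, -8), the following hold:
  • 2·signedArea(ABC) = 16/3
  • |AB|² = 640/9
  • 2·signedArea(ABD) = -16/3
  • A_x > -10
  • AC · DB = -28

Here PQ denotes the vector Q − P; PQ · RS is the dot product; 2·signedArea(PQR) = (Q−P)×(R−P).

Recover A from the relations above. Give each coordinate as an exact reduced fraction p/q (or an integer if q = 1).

A = (-28/3, -2)

1. A_x = -28/3  [2·signedArea(ABC) = 16/3 ∩ AC · DB = -28]
2. A_y = -2  [2·signedArea(ABC) = 16/3 ∩ AC · DB = -28]
   → A = (-28/3, -2)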